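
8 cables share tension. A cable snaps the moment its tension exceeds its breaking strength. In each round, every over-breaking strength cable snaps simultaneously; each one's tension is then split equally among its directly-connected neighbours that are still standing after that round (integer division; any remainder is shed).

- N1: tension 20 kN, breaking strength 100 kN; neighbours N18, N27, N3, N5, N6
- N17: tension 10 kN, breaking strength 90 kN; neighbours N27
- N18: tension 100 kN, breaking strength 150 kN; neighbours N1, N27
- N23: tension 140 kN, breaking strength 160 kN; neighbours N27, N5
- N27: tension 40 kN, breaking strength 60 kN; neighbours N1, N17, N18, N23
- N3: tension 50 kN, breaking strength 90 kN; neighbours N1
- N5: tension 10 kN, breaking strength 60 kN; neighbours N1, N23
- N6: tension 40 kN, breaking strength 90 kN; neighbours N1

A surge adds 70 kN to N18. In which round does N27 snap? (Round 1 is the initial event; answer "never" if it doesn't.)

2

Round 1 — N18 at 170 > 150. N18 snaps.
  N18 sheds 170 kN to N1, N27: 85 each.
    N1: 20+85 = 105 > 100
    N27: 40+85 = 125 > 60
Round 2 — N1, N27 snap.
  N1 sheds 105 kN to N3, N5, N6: 35 each.
    N3: 50+35 = 85 ≤ 90
    N5: 10+35 = 45 ≤ 60
    N6: 40+35 = 75 ≤ 90
  N27 sheds 125 kN to N17, N23: 62 each (1 lost).
    N17: 10+62 = 72 ≤ 90
    N23: 140+62 = 202 > 160
Round 3 — N23 snaps.
  N23 sheds 202 kN to N5: 202 each.
    N5: 45+202 = 247 > 60
Round 4 — N5 snaps.
  N5 sheds 247 kN: no online neighbours, lost.
No further breaks.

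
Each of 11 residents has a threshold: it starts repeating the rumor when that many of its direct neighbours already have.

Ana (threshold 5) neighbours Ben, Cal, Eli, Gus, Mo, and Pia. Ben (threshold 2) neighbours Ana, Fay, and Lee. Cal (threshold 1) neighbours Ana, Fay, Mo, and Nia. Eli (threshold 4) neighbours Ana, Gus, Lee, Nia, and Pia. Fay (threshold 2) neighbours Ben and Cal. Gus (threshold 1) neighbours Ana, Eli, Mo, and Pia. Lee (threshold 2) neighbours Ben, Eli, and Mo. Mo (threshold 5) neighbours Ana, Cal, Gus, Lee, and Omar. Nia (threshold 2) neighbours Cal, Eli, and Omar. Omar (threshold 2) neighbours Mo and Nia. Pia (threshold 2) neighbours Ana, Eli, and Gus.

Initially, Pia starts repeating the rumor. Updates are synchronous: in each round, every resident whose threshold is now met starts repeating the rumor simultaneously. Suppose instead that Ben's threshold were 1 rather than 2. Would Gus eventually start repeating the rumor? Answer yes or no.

yes

With Ben's threshold at 1:
Round 1 — Pia starts repeating the rumor (initial).
Round 2 — checking thresholds:
  Ana: 1 of 6 neighbours < 5, below threshold.
  Eli: 1 of 5 neighbours < 4, below threshold.
  Gus: 1 of 4 neighbours ≥ 1, starts repeating the rumor.
Round 3 — no new spreads; cascade stops.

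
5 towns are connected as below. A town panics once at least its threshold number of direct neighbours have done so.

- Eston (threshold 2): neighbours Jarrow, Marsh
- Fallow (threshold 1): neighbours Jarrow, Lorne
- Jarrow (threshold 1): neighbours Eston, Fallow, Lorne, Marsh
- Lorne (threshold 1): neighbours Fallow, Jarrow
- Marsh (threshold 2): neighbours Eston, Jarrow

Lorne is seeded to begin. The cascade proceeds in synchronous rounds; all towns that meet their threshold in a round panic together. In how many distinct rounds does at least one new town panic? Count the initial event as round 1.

Round 1 — Lorne panics (initial).
Round 2 — checking thresholds:
  Fallow: 1 of 2 neighbours ≥ 1, panics.
  Jarrow: 1 of 4 neighbours ≥ 1, panics.
Round 3 — no new panics; cascade stops.

2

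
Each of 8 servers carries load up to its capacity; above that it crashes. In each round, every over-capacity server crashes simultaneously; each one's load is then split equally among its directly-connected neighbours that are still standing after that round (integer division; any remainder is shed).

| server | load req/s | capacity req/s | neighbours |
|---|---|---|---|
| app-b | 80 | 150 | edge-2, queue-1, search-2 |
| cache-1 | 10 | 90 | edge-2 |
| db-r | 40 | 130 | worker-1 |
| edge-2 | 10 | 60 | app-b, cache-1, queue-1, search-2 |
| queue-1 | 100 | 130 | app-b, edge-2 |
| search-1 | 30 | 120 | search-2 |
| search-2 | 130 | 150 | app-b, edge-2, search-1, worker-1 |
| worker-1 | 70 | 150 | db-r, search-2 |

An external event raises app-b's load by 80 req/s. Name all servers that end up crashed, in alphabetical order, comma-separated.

app-b, db-r, edge-2, queue-1, search-1, search-2, worker-1

Round 1 — app-b at 160 > 150. app-b crashes.
  app-b sheds 160 req/s to edge-2, queue-1, search-2: 53 each (1 lost).
    edge-2: 10+53 = 63 > 60
    queue-1: 100+53 = 153 > 130
    search-2: 130+53 = 183 > 150
Round 2 — edge-2, queue-1, search-2 crash.
  edge-2 sheds 63 req/s to cache-1: 63 each.
    cache-1: 10+63 = 73 ≤ 90
  queue-1 sheds 153 req/s: no online neighbours, lost.
  search-2 sheds 183 req/s to search-1, worker-1: 91 each (1 lost).
    search-1: 30+91 = 121 > 120
    worker-1: 70+91 = 161 > 150
Round 3 — search-1, worker-1 crash.
  search-1 sheds 121 req/s: no online neighbours, lost.
  worker-1 sheds 161 req/s to db-r: 161 each.
    db-r: 40+161 = 201 > 130
Round 4 — db-r crashes.
  db-r sheds 201 req/s: no online neighbours, lost.
No further crashes.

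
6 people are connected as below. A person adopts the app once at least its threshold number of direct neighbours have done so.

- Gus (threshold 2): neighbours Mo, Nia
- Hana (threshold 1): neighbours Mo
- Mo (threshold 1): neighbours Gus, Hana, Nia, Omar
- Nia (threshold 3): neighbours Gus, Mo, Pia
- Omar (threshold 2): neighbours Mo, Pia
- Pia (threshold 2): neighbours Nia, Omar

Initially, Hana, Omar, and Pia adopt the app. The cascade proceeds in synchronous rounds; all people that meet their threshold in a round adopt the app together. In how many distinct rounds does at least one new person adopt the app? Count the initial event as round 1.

Round 1 — Hana, Omar, Pia adopt the app (initial).
Round 2 — checking thresholds:
  Mo: 2 of 4 neighbours ≥ 1, adopts the app.
  Nia: 1 of 3 neighbours < 3, below threshold.
Round 3 — no new adoptions; cascade stops.

2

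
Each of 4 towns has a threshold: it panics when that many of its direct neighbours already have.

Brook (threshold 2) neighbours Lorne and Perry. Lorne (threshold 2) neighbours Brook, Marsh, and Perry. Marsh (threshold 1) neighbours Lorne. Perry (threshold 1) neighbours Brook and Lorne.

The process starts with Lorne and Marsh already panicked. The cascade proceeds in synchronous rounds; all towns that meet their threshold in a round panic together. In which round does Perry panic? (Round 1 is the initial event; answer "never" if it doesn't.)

2

Round 1 — Lorne, Marsh panic (initial).
Round 2 — checking thresholds:
  Brook: 1 of 2 neighbours < 2, holds.
  Perry: 1 of 2 neighbours ≥ 1, panics.
Round 3 — checking thresholds:
  Brook: 2 of 2 neighbours ≥ 2, panics.
Round 4 — no new panics; cascade stops.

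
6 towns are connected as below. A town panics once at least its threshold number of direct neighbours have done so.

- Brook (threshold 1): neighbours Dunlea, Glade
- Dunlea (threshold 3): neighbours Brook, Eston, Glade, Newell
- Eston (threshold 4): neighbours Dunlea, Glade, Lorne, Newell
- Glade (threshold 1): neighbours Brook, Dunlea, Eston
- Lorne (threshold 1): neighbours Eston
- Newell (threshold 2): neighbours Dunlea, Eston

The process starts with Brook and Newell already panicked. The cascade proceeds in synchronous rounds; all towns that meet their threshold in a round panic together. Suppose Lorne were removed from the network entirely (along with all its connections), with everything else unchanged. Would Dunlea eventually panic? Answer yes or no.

yes

With Lorne removed:
Round 1 — Brook, Newell panic (initial).
Round 2 — checking thresholds:
  Dunlea: 2 of 4 neighbours < 3, not yet.
  Eston: 1 of 3 neighbours < 4, not yet.
  Glade: 1 of 3 neighbours ≥ 1, panics.
Round 3 — checking thresholds:
  Dunlea: 3 of 4 neighbours ≥ 3, panics.
  Eston: 2 of 3 neighbours < 4, not yet.
Round 4 — no new panics; cascade stops.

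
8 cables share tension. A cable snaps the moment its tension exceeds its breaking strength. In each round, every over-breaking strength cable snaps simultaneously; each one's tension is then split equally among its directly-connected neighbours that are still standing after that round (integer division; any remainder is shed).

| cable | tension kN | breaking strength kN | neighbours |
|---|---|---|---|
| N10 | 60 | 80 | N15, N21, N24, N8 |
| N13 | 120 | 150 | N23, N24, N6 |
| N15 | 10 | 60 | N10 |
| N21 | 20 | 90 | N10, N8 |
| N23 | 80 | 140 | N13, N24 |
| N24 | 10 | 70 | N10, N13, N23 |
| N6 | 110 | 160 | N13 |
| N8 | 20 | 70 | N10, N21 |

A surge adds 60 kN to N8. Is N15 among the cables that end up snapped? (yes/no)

no

Round 1 — N8 at 80 > 70. N8 snaps.
  N8 sheds 80 kN to N10, N21: 40 each.
    N10: 60+40 = 100 > 80
    N21: 20+40 = 60 ≤ 90
Round 2 — N10 snaps.
  N10 sheds 100 kN to N15, N21, N24: 33 each (1 lost).
    N15: 10+33 = 43 ≤ 60
    N21: 60+33 = 93 > 90
    N24: 10+33 = 43 ≤ 70
Round 3 — N21 snaps.
  N21 sheds 93 kN: no online neighbours, lost.
No further breaks.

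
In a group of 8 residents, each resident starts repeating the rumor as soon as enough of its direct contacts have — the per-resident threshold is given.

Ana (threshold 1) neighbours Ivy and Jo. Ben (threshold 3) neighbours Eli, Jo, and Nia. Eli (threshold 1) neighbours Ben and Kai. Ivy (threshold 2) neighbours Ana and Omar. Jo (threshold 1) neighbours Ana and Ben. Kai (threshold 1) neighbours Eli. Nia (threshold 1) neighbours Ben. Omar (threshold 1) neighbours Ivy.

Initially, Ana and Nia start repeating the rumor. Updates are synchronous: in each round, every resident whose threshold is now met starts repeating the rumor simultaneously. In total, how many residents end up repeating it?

Round 1 — Ana, Nia start repeating the rumor (initial).
Round 2 — checking thresholds:
  Ben: 1 of 3 neighbours < 3, below threshold.
  Ivy: 1 of 2 neighbours < 2, below threshold.
  Jo: 1 of 2 neighbours ≥ 1, starts repeating the rumor.
Round 3 — no new spreads; cascade stops.

3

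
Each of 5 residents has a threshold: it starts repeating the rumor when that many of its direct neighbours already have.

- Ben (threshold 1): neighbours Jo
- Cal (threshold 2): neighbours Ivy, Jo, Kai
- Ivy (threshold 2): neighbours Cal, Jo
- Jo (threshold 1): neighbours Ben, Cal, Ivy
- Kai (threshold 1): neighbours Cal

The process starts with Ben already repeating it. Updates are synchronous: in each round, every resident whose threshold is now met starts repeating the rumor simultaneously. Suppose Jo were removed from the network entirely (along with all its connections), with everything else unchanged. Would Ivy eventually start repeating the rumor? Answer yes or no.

With Jo removed:
Round 1 — Ben starts repeating the rumor (initial).
Round 2 — no new spreads; cascade stops.

no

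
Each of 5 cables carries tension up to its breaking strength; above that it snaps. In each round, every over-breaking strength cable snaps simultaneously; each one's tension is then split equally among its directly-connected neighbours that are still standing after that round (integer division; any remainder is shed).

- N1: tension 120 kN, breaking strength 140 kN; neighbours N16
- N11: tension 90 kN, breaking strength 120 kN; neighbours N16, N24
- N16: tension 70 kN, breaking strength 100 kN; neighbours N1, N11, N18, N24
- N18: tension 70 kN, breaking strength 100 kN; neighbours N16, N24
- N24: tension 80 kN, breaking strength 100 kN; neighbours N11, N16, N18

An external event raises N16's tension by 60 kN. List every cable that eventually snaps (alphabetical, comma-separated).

Round 1 — N16 at 130 > 100. N16 snaps.
  N16 sheds 130 kN to N1, N11, N18, N24: 32 each (2 lost).
    N1: 120+32 = 152 > 140
    N11: 90+32 = 122 > 120
    N18: 70+32 = 102 > 100
    N24: 80+32 = 112 > 100
Round 2 — N1, N11, N18, N24 snap.
  N1 sheds 152 kN: no online neighbours, lost.
  N11 sheds 122 kN: no online neighbours, lost.
  N18 sheds 102 kN: no online neighbours, lost.
  N24 sheds 112 kN: no online neighbours, lost.
No further breaks.

N1, N11, N16, N18, N24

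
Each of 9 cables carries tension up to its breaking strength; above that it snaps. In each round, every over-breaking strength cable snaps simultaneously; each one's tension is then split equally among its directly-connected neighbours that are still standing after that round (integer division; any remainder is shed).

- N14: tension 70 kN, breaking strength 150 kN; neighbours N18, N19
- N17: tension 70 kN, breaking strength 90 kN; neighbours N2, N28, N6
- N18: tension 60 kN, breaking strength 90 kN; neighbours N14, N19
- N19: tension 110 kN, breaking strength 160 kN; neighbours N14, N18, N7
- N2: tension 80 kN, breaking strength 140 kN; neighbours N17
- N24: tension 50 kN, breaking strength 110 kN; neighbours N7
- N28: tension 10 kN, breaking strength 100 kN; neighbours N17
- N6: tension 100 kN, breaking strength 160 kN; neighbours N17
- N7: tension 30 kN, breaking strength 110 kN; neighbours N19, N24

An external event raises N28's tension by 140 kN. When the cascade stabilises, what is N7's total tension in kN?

30

Round 1 — N28 at 150 > 100. N28 snaps.
  N28 sheds 150 kN to N17: 150 each.
    N17: 70+150 = 220 > 90
Round 2 — N17 snaps.
  N17 sheds 220 kN to N2, N6: 110 each.
    N2: 80+110 = 190 > 140
    N6: 100+110 = 210 > 160
Round 3 — N2, N6 snap.
  N2 sheds 190 kN: no online neighbours, lost.
  N6 sheds 210 kN: no online neighbours, lost.
No further breaks.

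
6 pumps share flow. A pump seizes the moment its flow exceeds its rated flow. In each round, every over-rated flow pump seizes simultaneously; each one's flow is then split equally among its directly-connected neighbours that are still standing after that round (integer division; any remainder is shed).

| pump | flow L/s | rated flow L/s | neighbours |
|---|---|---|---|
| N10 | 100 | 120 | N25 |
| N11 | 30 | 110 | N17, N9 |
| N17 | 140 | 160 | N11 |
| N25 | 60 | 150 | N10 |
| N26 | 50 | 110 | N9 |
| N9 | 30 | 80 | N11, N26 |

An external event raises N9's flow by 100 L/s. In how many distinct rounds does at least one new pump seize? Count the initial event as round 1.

2

Round 1 — N9 at 130 > 80. N9 seizes.
  N9 sheds 130 L/s to N11, N26: 65 each.
    N11: 30+65 = 95 ≤ 110
    N26: 50+65 = 115 > 110
Round 2 — N26 seizes.
  N26 sheds 115 L/s: no online neighbours, lost.
No further seizures.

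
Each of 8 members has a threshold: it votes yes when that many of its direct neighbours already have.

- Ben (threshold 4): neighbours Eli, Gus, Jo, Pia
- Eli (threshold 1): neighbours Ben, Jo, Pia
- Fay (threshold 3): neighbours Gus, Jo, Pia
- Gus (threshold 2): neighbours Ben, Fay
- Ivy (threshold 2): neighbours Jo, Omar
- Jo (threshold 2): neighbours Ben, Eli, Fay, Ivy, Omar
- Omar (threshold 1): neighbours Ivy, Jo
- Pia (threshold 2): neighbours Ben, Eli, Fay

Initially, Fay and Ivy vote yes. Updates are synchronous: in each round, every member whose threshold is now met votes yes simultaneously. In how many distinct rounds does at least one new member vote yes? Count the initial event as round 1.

4

Round 1 — Fay, Ivy vote yes (initial).
Round 2 — checking thresholds:
  Gus: 1 of 2 neighbours < 2, not yet.
  Jo: 2 of 5 neighbours ≥ 2, votes yes.
  Omar: 1 of 2 neighbours ≥ 1, votes yes.
  Pia: 1 of 3 neighbours < 2, not yet.
Round 3 — checking thresholds:
  Ben: 1 of 4 neighbours < 4, not yet.
  Eli: 1 of 3 neighbours ≥ 1, votes yes.
  Gus: 1 of 2 neighbours < 2, not yet.
  Pia: 1 of 3 neighbours < 2, not yet.
Round 4 — checking thresholds:
  Ben: 2 of 4 neighbours < 4, not yet.
  Gus: 1 of 2 neighbours < 2, not yet.
  Pia: 2 of 3 neighbours ≥ 2, votes yes.
Round 5 — no new yes votes; cascade stops.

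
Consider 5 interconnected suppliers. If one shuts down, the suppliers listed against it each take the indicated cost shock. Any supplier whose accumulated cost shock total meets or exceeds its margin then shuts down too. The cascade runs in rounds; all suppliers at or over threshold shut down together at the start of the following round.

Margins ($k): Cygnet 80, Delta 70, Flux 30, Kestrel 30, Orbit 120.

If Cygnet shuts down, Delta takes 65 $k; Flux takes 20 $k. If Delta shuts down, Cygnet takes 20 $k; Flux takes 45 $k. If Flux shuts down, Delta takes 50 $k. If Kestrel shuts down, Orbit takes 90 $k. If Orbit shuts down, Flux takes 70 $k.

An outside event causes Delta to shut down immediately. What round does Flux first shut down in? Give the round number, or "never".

2

Round 1 — Delta shuts down (initial).
  Cygnet: +20 → 20 < 80
  Flux: +45 → 45 ≥ 30
Round 2 — Flux shuts down.
No further shutdowns.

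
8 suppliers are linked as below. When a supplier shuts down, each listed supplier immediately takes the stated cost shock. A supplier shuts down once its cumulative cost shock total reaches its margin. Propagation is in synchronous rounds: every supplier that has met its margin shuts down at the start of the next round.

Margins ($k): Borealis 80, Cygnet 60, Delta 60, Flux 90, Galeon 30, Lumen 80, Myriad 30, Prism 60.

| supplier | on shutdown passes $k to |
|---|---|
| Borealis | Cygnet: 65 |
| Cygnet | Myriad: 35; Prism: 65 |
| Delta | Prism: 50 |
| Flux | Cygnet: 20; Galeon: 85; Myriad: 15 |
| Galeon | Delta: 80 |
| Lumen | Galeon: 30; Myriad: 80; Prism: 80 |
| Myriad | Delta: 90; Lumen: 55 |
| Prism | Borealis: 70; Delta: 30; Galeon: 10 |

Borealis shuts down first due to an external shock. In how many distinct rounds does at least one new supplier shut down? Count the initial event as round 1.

4

Round 1 — Borealis shuts down (initial).
  Cygnet: +65 → 65 ≥ 60
Round 2 — Cygnet shuts down.
  Myriad: +35 → 35 ≥ 30
  Prism: +65 → 65 ≥ 60
Round 3 — Myriad, Prism shut down.
  Delta: +90+30 → 120 ≥ 60
  Galeon: +10 → 10 < 30
  Lumen: +55 → 55 < 80
Round 4 — Delta shuts down.
No further shutdowns.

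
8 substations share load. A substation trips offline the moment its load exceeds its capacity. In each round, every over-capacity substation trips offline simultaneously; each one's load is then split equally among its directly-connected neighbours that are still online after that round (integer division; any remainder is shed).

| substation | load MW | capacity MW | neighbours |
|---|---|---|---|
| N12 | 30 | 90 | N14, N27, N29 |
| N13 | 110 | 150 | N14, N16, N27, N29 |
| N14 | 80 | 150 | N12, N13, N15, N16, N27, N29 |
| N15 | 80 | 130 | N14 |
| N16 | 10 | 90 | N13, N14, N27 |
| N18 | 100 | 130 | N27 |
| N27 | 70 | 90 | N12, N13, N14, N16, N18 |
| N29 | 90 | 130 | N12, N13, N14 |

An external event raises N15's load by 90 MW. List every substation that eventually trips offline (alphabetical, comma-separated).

N12, N13, N14, N15, N16, N18, N27, N29

Round 1 — N15 at 170 > 130. N15 trips offline.
  N15 sheds 170 MW to N14: 170 each.
    N14: 80+170 = 250 > 150
Round 2 — N14 trips offline.
  N14 sheds 250 MW to N12, N13, N16, N27, N29: 50 each.
    N12: 30+50 = 80 ≤ 90
    N13: 110+50 = 160 > 150
    N16: 10+50 = 60 ≤ 90
    N27: 70+50 = 120 > 90
    N29: 90+50 = 140 > 130
Round 3 — N13, N27, N29 trip offline.
  N13 sheds 160 MW to N16: 160 each.
    N16: 60+160 = 220 > 90
  N27 sheds 120 MW to N12, N16, N18: 40 each.
    N12: 80+40 = 120 > 90
    N16: 220+40 = 260 > 90
    N18: 100+40 = 140 > 130
  N29 sheds 140 MW to N12: 140 each.
    N12: 120+140 = 260 > 90
Round 4 — N12, N16, N18 trip offline.
  N12 sheds 260 MW: no online neighbours, lost.
  N16 sheds 260 MW: no online neighbours, lost.
  N18 sheds 140 MW: no online neighbours, lost.
No further trips.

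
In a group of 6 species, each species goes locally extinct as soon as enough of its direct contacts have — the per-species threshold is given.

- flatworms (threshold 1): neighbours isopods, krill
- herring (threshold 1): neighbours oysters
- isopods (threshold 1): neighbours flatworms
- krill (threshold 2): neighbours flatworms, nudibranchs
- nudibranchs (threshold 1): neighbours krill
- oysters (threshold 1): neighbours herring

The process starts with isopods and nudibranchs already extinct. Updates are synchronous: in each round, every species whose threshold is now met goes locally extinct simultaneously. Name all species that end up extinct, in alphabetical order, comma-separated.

flatworms, isopods, krill, nudibranchs

Round 1 — isopods, nudibranchs go locally extinct (initial).
Round 2 — checking thresholds:
  flatworms: 1 of 2 neighbours ≥ 1, goes locally extinct.
  krill: 1 of 2 neighbours < 2, holds.
Round 3 — checking thresholds:
  krill: 2 of 2 neighbours ≥ 2, goes locally extinct.
Round 4 — no new extinctions; cascade stops.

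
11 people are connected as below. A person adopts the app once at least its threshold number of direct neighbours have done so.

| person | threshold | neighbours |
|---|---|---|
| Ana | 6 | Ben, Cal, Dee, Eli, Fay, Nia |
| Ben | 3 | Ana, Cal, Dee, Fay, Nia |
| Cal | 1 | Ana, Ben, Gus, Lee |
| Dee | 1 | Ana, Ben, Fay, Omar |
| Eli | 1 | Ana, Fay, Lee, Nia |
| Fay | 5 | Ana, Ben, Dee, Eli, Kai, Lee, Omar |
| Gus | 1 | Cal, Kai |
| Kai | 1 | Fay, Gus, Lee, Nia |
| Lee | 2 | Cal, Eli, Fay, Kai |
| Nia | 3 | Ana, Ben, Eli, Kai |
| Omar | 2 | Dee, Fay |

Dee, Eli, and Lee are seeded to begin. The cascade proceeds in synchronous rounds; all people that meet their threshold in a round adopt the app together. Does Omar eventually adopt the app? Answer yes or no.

no

Round 1 — Dee, Eli, Lee adopt the app (initial).
Round 2 — checking thresholds:
  Ana: 2 of 6 neighbours < 6, holds.
  Ben: 1 of 5 neighbours < 3, holds.
  Cal: 1 of 4 neighbours ≥ 1, adopts the app.
  Fay: 3 of 7 neighbours < 5, holds.
  Kai: 1 of 4 neighbours ≥ 1, adopts the app.
  Nia: 1 of 4 neighbours < 3, holds.
  Omar: 1 of 2 neighbours < 2, holds.
Round 3 — checking thresholds:
  Ana: 3 of 6 neighbours < 6, holds.
  Ben: 2 of 5 neighbours < 3, holds.
  Fay: 4 of 7 neighbours < 5, holds.
  Gus: 2 of 2 neighbours ≥ 1, adopts the app.
  Nia: 2 of 4 neighbours < 3, holds.
  Omar: 1 of 2 neighbours < 2, holds.
Round 4 — no new adoptions; cascade stops.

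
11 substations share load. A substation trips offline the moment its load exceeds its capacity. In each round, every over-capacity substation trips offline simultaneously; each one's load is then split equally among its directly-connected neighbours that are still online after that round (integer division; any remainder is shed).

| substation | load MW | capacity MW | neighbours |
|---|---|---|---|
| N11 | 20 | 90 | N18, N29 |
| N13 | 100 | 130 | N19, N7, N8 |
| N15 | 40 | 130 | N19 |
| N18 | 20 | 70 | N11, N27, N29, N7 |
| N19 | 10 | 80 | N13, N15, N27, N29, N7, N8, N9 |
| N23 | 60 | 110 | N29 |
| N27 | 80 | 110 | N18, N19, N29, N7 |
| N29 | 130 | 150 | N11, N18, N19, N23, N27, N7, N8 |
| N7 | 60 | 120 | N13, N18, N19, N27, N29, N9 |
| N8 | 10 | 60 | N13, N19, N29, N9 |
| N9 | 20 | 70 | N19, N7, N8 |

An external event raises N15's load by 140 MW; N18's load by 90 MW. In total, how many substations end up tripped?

Round 1 — N15 at 180 > 130; N18 at 110 > 70. N15, N18 trip offline.
  N15 sheds 180 MW to N19: 180 each.
    N19: 10+180 = 190 > 80
  N18 sheds 110 MW to N11, N27, N29, N7: 27 each (2 lost).
    N11: 20+27 = 47 ≤ 90
    N27: 80+27 = 107 ≤ 110
    N29: 130+27 = 157 > 150
    N7: 60+27 = 87 ≤ 120
Round 2 — N19, N29 trip offline.
  N19 sheds 190 MW to N13, N27, N7, N8, N9: 38 each.
    N13: 100+38 = 138 > 130
    N27: 107+38 = 145 > 110
    N7: 87+38 = 125 > 120
    N8: 10+38 = 48 ≤ 60
    N9: 20+38 = 58 ≤ 70
  N29 sheds 157 MW to N11, N23, N27, N7, N8: 31 each (2 lost).
    N11: 47+31 = 78 ≤ 90
    N23: 60+31 = 91 ≤ 110
    N27: 145+31 = 176 > 110
    N7: 125+31 = 156 > 120
    N8: 48+31 = 79 > 60
Round 3 — N13, N27, N7, N8 trip offline.
  N13 sheds 138 MW: no online neighbours, lost.
  N27 sheds 176 MW: no online neighbours, lost.
  N7 sheds 156 MW to N9: 156 each.
    N9: 58+156 = 214 > 70
  N8 sheds 79 MW to N9: 79 each.
    N9: 214+79 = 293 > 70
Round 4 — N9 trips offline.
  N9 sheds 293 MW: no online neighbours, lost.
No further trips.

9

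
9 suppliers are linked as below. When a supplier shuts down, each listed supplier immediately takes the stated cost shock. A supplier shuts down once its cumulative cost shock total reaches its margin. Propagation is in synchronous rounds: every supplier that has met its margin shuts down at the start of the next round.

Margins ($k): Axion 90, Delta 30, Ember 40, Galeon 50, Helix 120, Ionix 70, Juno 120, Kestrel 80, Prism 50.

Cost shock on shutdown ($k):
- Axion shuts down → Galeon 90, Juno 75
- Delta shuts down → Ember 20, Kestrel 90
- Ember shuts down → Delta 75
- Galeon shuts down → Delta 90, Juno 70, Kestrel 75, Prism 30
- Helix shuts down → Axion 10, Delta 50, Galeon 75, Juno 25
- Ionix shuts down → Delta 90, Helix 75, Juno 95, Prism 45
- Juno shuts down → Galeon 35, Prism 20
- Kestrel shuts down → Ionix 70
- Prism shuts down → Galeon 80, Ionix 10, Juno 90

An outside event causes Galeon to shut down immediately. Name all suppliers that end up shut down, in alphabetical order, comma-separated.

Round 1 — Galeon shuts down (initial).
  Delta: +90 → 90 ≥ 30
  Juno: +70 → 70 < 120
  Kestrel: +75 → 75 < 80
  Prism: +30 → 30 < 50
Round 2 — Delta shuts down.
  Ember: +20 → 20 < 40
  Kestrel: +90 → 165 ≥ 80
Round 3 — Kestrel shuts down.
  Ionix: +70 → 70 ≥ 70
Round 4 — Ionix shuts down.
  Helix: +75 → 75 < 120
  Juno: +95 → 165 ≥ 120
  Prism: +45 → 75 ≥ 50
Round 5 — Juno, Prism shut down.
No further shutdowns.

Delta, Galeon, Ionix, Juno, Kestrel, Prism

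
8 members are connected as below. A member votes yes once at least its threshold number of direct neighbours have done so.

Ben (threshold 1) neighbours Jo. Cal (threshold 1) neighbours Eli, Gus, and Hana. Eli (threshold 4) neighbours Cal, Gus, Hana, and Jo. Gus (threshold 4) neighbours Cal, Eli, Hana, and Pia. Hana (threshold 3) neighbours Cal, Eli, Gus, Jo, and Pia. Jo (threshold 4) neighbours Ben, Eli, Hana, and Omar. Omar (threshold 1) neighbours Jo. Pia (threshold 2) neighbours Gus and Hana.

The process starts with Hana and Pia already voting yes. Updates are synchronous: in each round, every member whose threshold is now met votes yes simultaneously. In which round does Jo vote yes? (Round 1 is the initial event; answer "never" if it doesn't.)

never

Round 1 — Hana, Pia vote yes (initial).
Round 2 — checking thresholds:
  Cal: 1 of 3 neighbours ≥ 1, votes yes.
  Eli: 1 of 4 neighbours < 4, not yet.
  Gus: 2 of 4 neighbours < 4, not yet.
  Jo: 1 of 4 neighbours < 4, not yet.
Round 3 — no new yes votes; cascade stops.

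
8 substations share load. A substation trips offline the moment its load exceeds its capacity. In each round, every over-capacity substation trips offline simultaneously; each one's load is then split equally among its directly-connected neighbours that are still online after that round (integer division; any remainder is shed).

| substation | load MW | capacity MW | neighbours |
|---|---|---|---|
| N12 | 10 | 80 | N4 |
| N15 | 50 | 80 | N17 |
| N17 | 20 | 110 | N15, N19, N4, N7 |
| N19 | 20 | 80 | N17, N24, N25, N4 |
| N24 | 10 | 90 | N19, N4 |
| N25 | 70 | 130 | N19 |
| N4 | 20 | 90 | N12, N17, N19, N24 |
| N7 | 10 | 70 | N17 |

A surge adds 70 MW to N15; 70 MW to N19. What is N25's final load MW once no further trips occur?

Round 1 — N15 at 120 > 80; N19 at 90 > 80. N15, N19 trip offline.
  N15 sheds 120 MW to N17: 120 each.
    N17: 20+120 = 140 > 110
  N19 sheds 90 MW to N17, N24, N25, N4: 22 each (2 lost).
    N17: 140+22 = 162 > 110
    N24: 10+22 = 32 ≤ 90
    N25: 70+22 = 92 ≤ 130
    N4: 20+22 = 42 ≤ 90
Round 2 — N17 trips offline.
  N17 sheds 162 MW to N4, N7: 81 each.
    N4: 42+81 = 123 > 90
    N7: 10+81 = 91 > 70
Round 3 — N4, N7 trip offline.
  N4 sheds 123 MW to N12, N24: 61 each (1 lost).
    N12: 10+61 = 71 ≤ 80
    N24: 32+61 = 93 > 90
  N7 sheds 91 MW: no online neighbours, lost.
Round 4 — N24 trips offline.
  N24 sheds 93 MW: no online neighbours, lost.
No further trips.

92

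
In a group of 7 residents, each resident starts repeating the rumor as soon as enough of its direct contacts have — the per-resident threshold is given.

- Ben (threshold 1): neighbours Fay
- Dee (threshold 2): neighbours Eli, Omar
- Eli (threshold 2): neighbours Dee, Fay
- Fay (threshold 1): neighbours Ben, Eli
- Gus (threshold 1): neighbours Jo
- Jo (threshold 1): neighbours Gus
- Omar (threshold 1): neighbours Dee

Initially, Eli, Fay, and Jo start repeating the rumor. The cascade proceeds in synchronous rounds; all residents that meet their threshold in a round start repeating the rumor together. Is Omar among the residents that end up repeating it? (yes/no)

Round 1 — Eli, Fay, Jo start repeating the rumor (initial).
Round 2 — checking thresholds:
  Ben: 1 of 1 neighbours ≥ 1, starts repeating the rumor.
  Dee: 1 of 2 neighbours < 2, not yet.
  Gus: 1 of 1 neighbours ≥ 1, starts repeating the rumor.
Round 3 — no new spreads; cascade stops.

no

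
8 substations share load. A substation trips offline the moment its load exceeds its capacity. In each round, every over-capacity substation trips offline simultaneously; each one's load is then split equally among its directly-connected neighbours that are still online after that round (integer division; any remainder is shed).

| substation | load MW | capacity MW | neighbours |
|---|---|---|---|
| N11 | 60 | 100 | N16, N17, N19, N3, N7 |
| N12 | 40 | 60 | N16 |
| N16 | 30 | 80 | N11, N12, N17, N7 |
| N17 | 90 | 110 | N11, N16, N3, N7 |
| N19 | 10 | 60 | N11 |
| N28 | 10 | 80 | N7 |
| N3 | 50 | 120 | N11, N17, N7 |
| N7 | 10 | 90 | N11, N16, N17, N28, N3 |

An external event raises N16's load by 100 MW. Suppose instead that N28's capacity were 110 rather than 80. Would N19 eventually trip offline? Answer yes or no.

With N28's capacity at 110:
Round 1 — N16 at 130 > 80. N16 trips offline.
  N16 sheds 130 MW to N11, N12, N17, N7: 32 each (2 lost).
    N11: 60+32 = 92 ≤ 100
    N12: 40+32 = 72 > 60
    N17: 90+32 = 122 > 110
    N7: 10+32 = 42 ≤ 90
Round 2 — N12, N17 trip offline.
  N12 sheds 72 MW: no online neighbours, lost.
  N17 sheds 122 MW to N11, N3, N7: 40 each (2 lost).
    N11: 92+40 = 132 > 100
    N3: 50+40 = 90 ≤ 120
    N7: 42+40 = 82 ≤ 90
Round 3 — N11 trips offline.
  N11 sheds 132 MW to N19, N3, N7: 44 each.
    N19: 10+44 = 54 ≤ 60
    N3: 90+44 = 134 > 120
    N7: 82+44 = 126 > 90
Round 4 — N3, N7 trip offline.
  N3 sheds 134 MW: no online neighbours, lost.
  N7 sheds 126 MW to N28: 126 each.
    N28: 10+126 = 136 > 110
Round 5 — N28 trips offline.
  N28 sheds 136 MW: no online neighbours, lost.
No further trips.

no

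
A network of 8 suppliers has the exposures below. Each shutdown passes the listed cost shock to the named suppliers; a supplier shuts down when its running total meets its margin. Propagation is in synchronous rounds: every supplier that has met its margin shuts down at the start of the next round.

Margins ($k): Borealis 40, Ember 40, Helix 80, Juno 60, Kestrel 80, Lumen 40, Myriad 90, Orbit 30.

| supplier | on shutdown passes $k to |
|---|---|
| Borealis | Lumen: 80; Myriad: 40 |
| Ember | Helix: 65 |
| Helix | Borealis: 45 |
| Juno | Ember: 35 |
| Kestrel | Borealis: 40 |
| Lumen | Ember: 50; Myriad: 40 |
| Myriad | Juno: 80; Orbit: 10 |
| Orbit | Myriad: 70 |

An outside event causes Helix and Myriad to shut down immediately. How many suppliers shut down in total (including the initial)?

6

Round 1 — Helix, Myriad shut down (initial).
  Borealis: +45 → 45 ≥ 40
  Juno: +80 → 80 ≥ 60
  Orbit: +10 → 10 < 30
Round 2 — Borealis, Juno shut down.
  Ember: +35 → 35 < 40
  Lumen: +80 → 80 ≥ 40
Round 3 — Lumen shuts down.
  Ember: +50 → 85 ≥ 40
Round 4 — Ember shuts down.
No further shutdowns.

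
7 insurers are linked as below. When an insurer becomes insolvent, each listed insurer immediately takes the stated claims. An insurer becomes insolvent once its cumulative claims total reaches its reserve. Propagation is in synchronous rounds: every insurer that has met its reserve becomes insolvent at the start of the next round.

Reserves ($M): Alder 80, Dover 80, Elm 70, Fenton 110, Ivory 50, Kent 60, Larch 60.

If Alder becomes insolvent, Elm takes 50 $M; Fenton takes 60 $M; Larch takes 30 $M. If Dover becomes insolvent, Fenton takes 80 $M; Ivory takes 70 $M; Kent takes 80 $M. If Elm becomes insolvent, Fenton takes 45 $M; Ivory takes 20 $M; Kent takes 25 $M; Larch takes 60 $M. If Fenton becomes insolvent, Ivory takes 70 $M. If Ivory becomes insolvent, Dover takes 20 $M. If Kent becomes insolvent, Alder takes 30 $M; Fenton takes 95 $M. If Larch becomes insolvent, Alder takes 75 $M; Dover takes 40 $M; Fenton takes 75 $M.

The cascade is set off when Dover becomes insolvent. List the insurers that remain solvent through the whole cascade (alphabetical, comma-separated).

Alder, Elm, Larch

Round 1 — Dover becomes insolvent (initial).
  Fenton: +80 → 80 < 110
  Ivory: +70 → 70 ≥ 50
  Kent: +80 → 80 ≥ 60
Round 2 — Ivory, Kent become insolvent.
  Alder: +30 → 30 < 80
  Fenton: +95 → 175 ≥ 110
Round 3 — Fenton becomes insolvent.
No further insolvencies.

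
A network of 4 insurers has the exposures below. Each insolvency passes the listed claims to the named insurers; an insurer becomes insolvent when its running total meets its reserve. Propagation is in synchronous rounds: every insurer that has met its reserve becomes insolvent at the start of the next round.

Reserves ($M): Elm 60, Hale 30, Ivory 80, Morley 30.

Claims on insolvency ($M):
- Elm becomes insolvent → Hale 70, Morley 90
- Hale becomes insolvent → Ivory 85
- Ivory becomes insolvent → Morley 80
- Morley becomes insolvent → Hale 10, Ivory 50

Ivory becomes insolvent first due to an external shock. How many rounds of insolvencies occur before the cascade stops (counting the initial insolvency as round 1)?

Round 1 — Ivory becomes insolvent (initial).
  Morley: +80 → 80 ≥ 30
Round 2 — Morley becomes insolvent.
  Hale: +10 → 10 < 30
No further insolvencies.

2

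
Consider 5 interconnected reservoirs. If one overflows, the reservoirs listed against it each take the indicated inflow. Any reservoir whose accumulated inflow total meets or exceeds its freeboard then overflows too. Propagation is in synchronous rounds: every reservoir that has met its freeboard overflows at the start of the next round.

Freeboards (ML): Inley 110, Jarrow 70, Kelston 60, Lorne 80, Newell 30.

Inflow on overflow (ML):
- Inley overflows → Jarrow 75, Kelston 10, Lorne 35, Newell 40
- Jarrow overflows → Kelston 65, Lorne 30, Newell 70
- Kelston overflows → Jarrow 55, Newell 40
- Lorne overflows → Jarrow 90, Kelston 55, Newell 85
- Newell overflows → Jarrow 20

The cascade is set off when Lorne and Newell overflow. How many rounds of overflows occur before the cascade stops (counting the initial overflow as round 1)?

3

Round 1 — Lorne, Newell overflow (initial).
  Jarrow: +90+20 → 110 ≥ 70
  Kelston: +55 → 55 < 60
Round 2 — Jarrow overflows.
  Kelston: +65 → 120 ≥ 60
Round 3 — Kelston overflows.
No further overflows.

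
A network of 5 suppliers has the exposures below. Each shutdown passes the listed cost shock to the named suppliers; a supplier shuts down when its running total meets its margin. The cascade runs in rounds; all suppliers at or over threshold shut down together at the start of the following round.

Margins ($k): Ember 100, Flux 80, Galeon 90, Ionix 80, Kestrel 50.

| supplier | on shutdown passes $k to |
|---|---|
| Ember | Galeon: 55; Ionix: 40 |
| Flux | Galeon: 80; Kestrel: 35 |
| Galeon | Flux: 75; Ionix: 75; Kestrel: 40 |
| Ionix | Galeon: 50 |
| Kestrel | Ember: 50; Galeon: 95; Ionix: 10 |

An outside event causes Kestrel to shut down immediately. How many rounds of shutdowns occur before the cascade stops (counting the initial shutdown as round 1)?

Round 1 — Kestrel shuts down (initial).
  Ember: +50 → 50 < 100
  Galeon: +95 → 95 ≥ 90
  Ionix: +10 → 10 < 80
Round 2 — Galeon shuts down.
  Flux: +75 → 75 < 80
  Ionix: +75 → 85 ≥ 80
Round 3 — Ionix shuts down.
No further shutdowns.

3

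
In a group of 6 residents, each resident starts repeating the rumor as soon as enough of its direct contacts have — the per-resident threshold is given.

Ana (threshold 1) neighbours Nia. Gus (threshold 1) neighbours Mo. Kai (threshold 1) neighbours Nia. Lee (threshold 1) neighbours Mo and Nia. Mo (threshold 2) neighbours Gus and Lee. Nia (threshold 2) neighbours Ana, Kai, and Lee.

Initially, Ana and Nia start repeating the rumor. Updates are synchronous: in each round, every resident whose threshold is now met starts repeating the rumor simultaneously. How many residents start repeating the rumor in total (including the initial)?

Round 1 — Ana, Nia start repeating the rumor (initial).
Round 2 — checking thresholds:
  Kai: 1 of 1 neighbours ≥ 1, starts repeating the rumor.
  Lee: 1 of 2 neighbours ≥ 1, starts repeating the rumor.
Round 3 — no new spreads; cascade stops.

4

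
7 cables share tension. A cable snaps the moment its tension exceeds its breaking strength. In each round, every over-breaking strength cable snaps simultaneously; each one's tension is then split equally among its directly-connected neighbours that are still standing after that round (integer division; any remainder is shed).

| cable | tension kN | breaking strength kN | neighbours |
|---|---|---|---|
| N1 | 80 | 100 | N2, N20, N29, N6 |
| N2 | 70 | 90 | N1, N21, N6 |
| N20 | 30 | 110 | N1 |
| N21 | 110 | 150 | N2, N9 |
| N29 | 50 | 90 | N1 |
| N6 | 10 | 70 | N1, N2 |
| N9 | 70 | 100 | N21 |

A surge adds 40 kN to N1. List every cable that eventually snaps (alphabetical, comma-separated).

N1, N2, N21, N6, N9

Round 1 — N1 at 120 > 100. N1 snaps.
  N1 sheds 120 kN to N2, N20, N29, N6: 30 each.
    N2: 70+30 = 100 > 90
    N20: 30+30 = 60 ≤ 110
    N29: 50+30 = 80 ≤ 90
    N6: 10+30 = 40 ≤ 70
Round 2 — N2 snaps.
  N2 sheds 100 kN to N21, N6: 50 each.
    N21: 110+50 = 160 > 150
    N6: 40+50 = 90 > 70
Round 3 — N21, N6 snap.
  N21 sheds 160 kN to N9: 160 each.
    N9: 70+160 = 230 > 100
  N6 sheds 90 kN: no online neighbours, lost.
Round 4 — N9 snaps.
  N9 sheds 230 kN: no online neighbours, lost.
No further breaks.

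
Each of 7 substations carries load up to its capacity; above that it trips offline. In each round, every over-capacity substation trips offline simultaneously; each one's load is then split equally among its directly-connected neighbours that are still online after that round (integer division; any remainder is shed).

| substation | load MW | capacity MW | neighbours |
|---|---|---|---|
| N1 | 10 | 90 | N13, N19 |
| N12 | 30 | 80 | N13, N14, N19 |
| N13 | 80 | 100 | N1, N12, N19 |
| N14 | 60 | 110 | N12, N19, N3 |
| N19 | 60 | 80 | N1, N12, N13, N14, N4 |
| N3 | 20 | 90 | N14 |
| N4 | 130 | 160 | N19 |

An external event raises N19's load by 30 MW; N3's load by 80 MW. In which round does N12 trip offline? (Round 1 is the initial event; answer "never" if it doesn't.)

Round 1 — N19 at 90 > 80; N3 at 100 > 90. N19, N3 trip offline.
  N19 sheds 90 MW to N1, N12, N13, N14, N4: 18 each.
    N1: 10+18 = 28 ≤ 90
    N12: 30+18 = 48 ≤ 80
    N13: 80+18 = 98 ≤ 100
    N14: 60+18 = 78 ≤ 110
    N4: 130+18 = 148 ≤ 160
  N3 sheds 100 MW to N14: 100 each.
    N14: 78+100 = 178 > 110
Round 2 — N14 trips offline.
  N14 sheds 178 MW to N12: 178 each.
    N12: 48+178 = 226 > 80
Round 3 — N12 trips offline.
  N12 sheds 226 MW to N13: 226 each.
    N13: 98+226 = 324 > 100
Round 4 — N13 trips offline.
  N13 sheds 324 MW to N1: 324 each.
    N1: 28+324 = 352 > 90
Round 5 — N1 trips offline.
  N1 sheds 352 MW: no online neighbours, lost.
No further trips.

3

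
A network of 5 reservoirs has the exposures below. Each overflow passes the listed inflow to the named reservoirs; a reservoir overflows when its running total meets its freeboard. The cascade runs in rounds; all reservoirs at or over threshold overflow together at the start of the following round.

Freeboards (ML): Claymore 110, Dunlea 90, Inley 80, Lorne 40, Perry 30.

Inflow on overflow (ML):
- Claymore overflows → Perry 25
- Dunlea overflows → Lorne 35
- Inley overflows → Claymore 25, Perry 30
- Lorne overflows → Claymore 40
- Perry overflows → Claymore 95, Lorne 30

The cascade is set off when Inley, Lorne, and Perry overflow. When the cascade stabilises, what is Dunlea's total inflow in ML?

0

Round 1 — Inley, Lorne, Perry overflow (initial).
  Claymore: +25+40+95 → 160 ≥ 110
Round 2 — Claymore overflows.
No further overflows.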